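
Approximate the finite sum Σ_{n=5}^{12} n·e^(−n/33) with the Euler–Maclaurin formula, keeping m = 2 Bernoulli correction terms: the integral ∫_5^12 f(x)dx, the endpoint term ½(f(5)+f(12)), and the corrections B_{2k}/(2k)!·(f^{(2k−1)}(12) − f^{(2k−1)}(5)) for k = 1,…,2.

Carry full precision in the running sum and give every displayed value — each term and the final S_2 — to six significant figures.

S_2 ≈ 51.7004

∫_5^12 x·e^(−x/33) dx evaluates to 45.4050.
½[f(5) + f(12)] = ½[4.29702 + 8.34173] = 6.31938.
So far: 51.7243.
k=1: B_{2}/(2)! × [f^{(1)}(12) − f^{(1)}(5)] = 1/12 × (0.442364 − 0.729192) = -0.0239023.
Running total after k=1: 51.7004.
k=2: B_{4}/(4)! × [f^{(3)}(12) − f^{(3)}(5)] = −1/720 × (0.00168288 − 0.00224794) = 7.84805e-07.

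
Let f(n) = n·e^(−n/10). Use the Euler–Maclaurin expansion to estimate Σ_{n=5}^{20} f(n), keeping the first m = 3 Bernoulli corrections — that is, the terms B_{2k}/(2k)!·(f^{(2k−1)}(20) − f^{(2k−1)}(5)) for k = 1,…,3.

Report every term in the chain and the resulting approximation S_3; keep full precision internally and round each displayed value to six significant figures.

S_3 ≈ 53.2122

∫_5^20 x·e^(−x/10) dx evaluates to 50.3790.
Endpoint term: (f(5) + f(20))/2 = (3.03265 + 2.70671)/2 = 2.86968.
So far: 53.2487.
k=1: B_{2}/(2)! × [f^{(1)}(20) − f^{(1)}(5)] = 1/12 × (-0.135335 − 0.303265) = -0.0365501.
Running total after k=1: 53.2121.
k=2: B_{4}/(4)! × [f^{(3)}(20) − f^{(3)}(5)] = −1/720 × (0.00135335 − 0.0151633) = 1.91804e-05.
Running total after k=2: 53.2122.
k=3: B_{6}/(6)! × [f^{(5)}(20) − f^{(5)}(5)] = 1/30240 × (4.06006e-05 − 0.000272939) = -7.68314e-09.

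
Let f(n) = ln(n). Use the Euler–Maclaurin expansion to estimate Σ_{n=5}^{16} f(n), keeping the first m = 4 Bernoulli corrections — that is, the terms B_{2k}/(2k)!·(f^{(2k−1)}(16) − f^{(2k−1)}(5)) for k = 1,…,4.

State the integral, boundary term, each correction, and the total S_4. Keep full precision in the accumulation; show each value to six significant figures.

∫_5^16 ln(x) dx evaluates to 25.3142.
½[f(5) + f(16)] = ½[1.60944 + 2.77259] = 2.19101.
Integral + boundary = 27.5052.
Correction k=1: B_{2}/2! · (f^{(1)}(16) − f^{(1)}(5)) = 1/12 · (0.0625000 − 0.200000) = -0.0114583.
Running total after k=1: 27.4938.
Correction k=2: B_{4}/4! · (f^{(3)}(16) − f^{(3)}(5)) = −1/720 · (0.000488281 − 0.0160000) = 2.15441e-05.
Running total after k=2: 27.4938.
Correction k=3: B_{6}/6! · (f^{(5)}(16) − f^{(5)}(5)) = 1/30240 · (2.28882e-05 − 0.00768000) = -2.53211e-07.
Running total after k=3: 27.4938.
Correction k=4: B_{8}/8! · (f^{(7)}(16) − f^{(7)}(5)) = −1/1209600 · (2.68221e-06 − 0.00921600) = 7.61683e-09.

S_4 ≈ 27.4938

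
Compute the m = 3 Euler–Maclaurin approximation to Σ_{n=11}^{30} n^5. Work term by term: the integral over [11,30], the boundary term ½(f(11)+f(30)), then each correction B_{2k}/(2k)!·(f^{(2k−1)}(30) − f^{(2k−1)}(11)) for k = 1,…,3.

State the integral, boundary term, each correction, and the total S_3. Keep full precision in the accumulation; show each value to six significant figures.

S_3 ≈ 1.33767e+08

Integral: ∫_11^30 x^5 dx = 1.21205e+08.
Boundary: ½(f(11) + f(30)) = ½(161051 + 2.43000e+07) = 1.22305e+07.
So far: 1.33435e+08.
Correction k=1: B_{2}/2! · (f^{(1)}(30) − f^{(1)}(11)) = 1/12 · (4.05000e+06 − 73205.0) = 331400.
After k=1: 1.33767e+08.
Correction k=2: B_{4}/4! · (f^{(3)}(30) − f^{(3)}(11)) = −1/720 · (54000.0 − 7260.00) = -64.9167.
After k=2: 1.33767e+08.
Correction k=3: B_{6}/6! · (f^{(5)}(30) − f^{(5)}(11)) = 1/30240 · (120.000 − 120.000) = 0.00000.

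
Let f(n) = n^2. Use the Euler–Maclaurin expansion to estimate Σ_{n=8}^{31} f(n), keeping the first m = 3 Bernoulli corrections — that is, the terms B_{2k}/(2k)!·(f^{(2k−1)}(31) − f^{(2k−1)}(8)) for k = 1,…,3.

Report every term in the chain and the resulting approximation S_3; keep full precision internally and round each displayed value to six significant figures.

S_3 ≈ 10276.0

The integral term ∫_8^31 x^2 dx = 9759.67.
Endpoint term: (f(8) + f(31))/2 = (64.0000 + 961.000)/2 = 512.500.
So far: 10272.2.
k=1: B_{2}/(2)! × [f^{(1)}(31) − f^{(1)}(8)] = 1/12 × (62.0000 − 16.0000) = 3.83333.
After k=1: 10276.0.
k=2: B_{4}/(4)! × [f^{(3)}(31) − f^{(3)}(8)] = −1/720 × (0.00000 − 0.00000) = 0.00000.
After k=2: 10276.0.
k=3: B_{6}/(6)! × [f^{(5)}(31) − f^{(5)}(8)] = 1/30240 × (0.00000 − 0.00000) = 0.00000.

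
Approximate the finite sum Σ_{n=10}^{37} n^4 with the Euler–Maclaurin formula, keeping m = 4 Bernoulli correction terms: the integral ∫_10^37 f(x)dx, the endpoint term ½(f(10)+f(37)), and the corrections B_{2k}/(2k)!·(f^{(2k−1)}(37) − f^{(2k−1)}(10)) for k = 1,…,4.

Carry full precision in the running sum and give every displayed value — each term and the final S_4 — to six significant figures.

∫_10^37 x^4 dx evaluates to 1.38488e+07.
½[f(10) + f(37)] = ½[10000.0 + 1.87416e+06] = 942080.
Running total after boundary: 1.47909e+07.
k=1: B_{2}/(2)! × [f^{(1)}(37) − f^{(1)}(10)] = 1/12 × (202612 − 4000.00) = 16551.0.
After k=1: 1.48074e+07.
k=2: B_{4}/(4)! × [f^{(3)}(37) − f^{(3)}(10)] = −1/720 × (888.000 − 240.000) = -0.900000.
After k=2: 1.48074e+07.
k=3: B_{6}/(6)! × [f^{(5)}(37) − f^{(5)}(10)] = 1/30240 × (0.00000 − 0.00000) = 0.00000.
After k=3: 1.48074e+07.
k=4: B_{8}/(8)! × [f^{(7)}(37) − f^{(7)}(10)] = −1/1209600 × (0.00000 − 0.00000) = 0.00000.

S_4 ≈ 1.48074e+07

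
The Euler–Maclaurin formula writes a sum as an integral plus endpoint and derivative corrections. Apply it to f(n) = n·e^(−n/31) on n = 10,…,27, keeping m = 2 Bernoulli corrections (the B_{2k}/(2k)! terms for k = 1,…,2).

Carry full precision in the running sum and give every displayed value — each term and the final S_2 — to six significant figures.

∫_10^27 x·e^(−x/31) dx evaluates to 168.010.
Boundary: ½(f(10) + f(27)) = ½(7.24278 + 11.3008) = 9.27176.
Integral + boundary = 177.282.
Order-1 term: 1/12 · (0.0540060 − 0.490640) = -0.0363861.
After k=1: 177.246.
Order-2 term: −1/720 · (0.000927262 − 0.00201789) = 1.51476e-06.

S_2 ≈ 177.246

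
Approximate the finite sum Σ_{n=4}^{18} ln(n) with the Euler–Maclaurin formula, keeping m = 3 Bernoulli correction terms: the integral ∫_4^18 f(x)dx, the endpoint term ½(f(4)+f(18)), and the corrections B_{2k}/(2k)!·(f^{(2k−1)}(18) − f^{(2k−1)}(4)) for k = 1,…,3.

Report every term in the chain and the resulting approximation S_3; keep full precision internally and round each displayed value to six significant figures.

S_3 ≈ 34.6037

Integral: ∫_4^18 ln(x) dx = 32.4815.
Boundary: ½(f(4) + f(18)) = ½(1.38629 + 2.89037) = 2.13833.
Integral + boundary = 34.6198.
Correction k=1: B_{2}/2! · (f^{(1)}(18) − f^{(1)}(4)) = 1/12 · (0.0555556 − 0.250000) = -0.0162037.
After k=1: 34.6036.
Correction k=2: B_{4}/4! · (f^{(3)}(18) − f^{(3)}(4)) = −1/720 · (0.000342936 − 0.0312500) = 4.29265e-05.
After k=2: 34.6037.
Correction k=3: B_{6}/6! · (f^{(5)}(18) − f^{(5)}(4)) = 1/30240 · (1.27013e-05 − 0.0234375) = -7.74630e-07.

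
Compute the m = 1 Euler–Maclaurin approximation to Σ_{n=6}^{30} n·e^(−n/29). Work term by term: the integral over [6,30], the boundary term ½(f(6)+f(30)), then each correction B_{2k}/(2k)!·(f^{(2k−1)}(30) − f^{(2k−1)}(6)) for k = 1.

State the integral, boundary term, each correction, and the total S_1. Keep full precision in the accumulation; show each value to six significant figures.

Integral: ∫_6^30 x·e^(−x/29) dx = 217.194.
Endpoint term: (f(6) + f(30))/2 = (4.87862 + 10.6623)/2 = 7.77046.
Integral + boundary = 224.964.
k=1: B_{2}/(2)! × [f^{(1)}(30) − f^{(1)}(6)] = 1/12 × (-0.0122555 − 0.644875) = -0.0547609.

S_1 ≈ 224.909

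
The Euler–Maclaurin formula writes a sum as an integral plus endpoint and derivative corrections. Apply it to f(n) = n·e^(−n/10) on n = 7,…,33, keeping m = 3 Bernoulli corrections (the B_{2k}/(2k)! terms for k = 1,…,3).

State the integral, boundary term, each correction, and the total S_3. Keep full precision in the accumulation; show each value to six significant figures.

S_3 ≈ 70.8869

∫_7^33 x·e^(−x/10) dx evaluates to 68.5597.
½[f(7) + f(33)] = ½[3.47610 + 1.21714] = 2.34662.
So far: 70.9064.
Order-1 term: 1/12 · (-0.0848313 − 0.148976) = -0.0194839.
Running total after k=1: 70.8869.
Order-2 term: −1/720 · (-0.000110650 − 0.0114215) = 1.60168e-05.
Running total after k=2: 70.8869.
Order-3 term: 1/30240 · (6.27014e-06 − 0.000213532) = -6.85389e-09.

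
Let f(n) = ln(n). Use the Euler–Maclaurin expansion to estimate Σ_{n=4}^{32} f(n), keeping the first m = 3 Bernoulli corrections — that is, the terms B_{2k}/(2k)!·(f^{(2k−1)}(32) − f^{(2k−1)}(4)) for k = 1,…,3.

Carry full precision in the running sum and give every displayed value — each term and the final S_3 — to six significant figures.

Integral: ∫_4^32 ln(x) dx = 77.3584.
Endpoint term: (f(4) + f(32))/2 = (1.38629 + 3.46574)/2 = 2.42602.
Running total after boundary: 79.7844.
Order-1 term: 1/12 · (0.0312500 − 0.250000) = -0.0182292.
After k=1: 79.7662.
Order-2 term: −1/720 · (6.10352e-05 − 0.0312500) = 4.33180e-05.
After k=2: 79.7662.
Order-3 term: 1/30240 · (7.15256e-07 − 0.0234375) = -7.75026e-07.

S_3 ≈ 79.7662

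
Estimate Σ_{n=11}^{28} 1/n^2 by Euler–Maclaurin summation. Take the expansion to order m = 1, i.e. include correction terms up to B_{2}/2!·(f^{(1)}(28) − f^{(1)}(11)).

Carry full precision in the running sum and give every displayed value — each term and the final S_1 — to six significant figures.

Integral: ∫_11^28 1/x^2 dx = 0.0551948.
Endpoint term: (f(11) + f(28))/2 = (0.00826446 + 0.00127551)/2 = 0.00476999.
Running total after boundary: 0.0599648.
Order-1 term: 1/12 · (-9.11079e-05 − (-0.00150263)) = 0.000117627.

S_1 ≈ 0.0600824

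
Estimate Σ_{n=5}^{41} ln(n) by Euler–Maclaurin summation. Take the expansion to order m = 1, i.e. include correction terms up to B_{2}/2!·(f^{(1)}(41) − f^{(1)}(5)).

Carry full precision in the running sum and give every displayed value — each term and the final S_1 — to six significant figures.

S_1 ≈ 110.856

∫_5^41 ln(x) dx evaluates to 108.209.
Boundary: ½(f(5) + f(41)) = ½(1.60944 + 3.71357) = 2.66150.
Integral + boundary = 110.871.
Order-1 term: 1/12 · (0.0243902 − 0.200000) = -0.0146341.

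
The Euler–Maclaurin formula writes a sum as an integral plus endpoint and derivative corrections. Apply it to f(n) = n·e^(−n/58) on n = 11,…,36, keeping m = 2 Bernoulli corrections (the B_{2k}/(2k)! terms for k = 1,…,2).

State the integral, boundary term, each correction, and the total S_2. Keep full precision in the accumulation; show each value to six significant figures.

S_2 ≈ 393.968

The integral term ∫_11^36 x·e^(−x/58) dx = 379.781.
Boundary: ½(f(11) + f(36)) = ½(9.09969 + 19.3526) = 14.2262.
Running total after boundary: 394.007.
Correction k=1: B_{2}/2! · (f^{(1)}(36) − f^{(1)}(11)) = 1/12 · (0.203907 − 0.670353) = -0.0388705.
Partial sum through k=1: 393.968.
Correction k=2: B_{4}/4! · (f^{(3)}(36) − f^{(3)}(11)) = −1/720 · (0.000380218 − 0.000691094) = 4.31772e-07.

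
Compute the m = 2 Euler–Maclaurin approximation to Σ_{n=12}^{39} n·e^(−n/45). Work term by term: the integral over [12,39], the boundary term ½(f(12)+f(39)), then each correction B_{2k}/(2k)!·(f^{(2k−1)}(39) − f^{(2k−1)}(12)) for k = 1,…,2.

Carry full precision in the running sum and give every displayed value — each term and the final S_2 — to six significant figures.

S_2 ≈ 388.432

∫_12^39 x·e^(−x/45) dx evaluates to 375.682.
Boundary: ½(f(12) + f(39)) = ½(9.19114 + 16.3937) = 12.7924.
So far: 388.474.
Correction k=1: B_{2}/2! · (f^{(1)}(39) − f^{(1)}(12)) = 1/12 · (0.0560467 − 0.561681) = -0.0421362.
Running total after k=1: 388.432.
Correction k=2: B_{4}/4! · (f^{(3)}(39) − f^{(3)}(12)) = −1/720 · (0.000442838 − 0.00103385) = 8.20844e-07.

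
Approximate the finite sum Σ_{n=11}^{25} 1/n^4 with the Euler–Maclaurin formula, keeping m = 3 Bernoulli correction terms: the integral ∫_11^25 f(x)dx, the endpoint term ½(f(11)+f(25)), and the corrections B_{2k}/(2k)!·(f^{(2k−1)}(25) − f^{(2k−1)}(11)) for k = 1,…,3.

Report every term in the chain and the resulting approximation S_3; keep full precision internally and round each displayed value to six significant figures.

S_3 ≈ 0.000266563

The integral term ∫_11^25 1/x^4 dx = 0.000229105.
Endpoint term: (f(11) + f(25))/2 = (6.83013e-05 + 2.56000e-06)/2 = 3.54307e-05.
So far: 0.000264536.
k=1: B_{2}/(2)! × [f^{(1)}(25) − f^{(1)}(11)] = 1/12 × (-4.09600e-07 − (-2.48369e-05)) = 2.03560e-06.
Partial sum through k=1: 0.000266571.
k=2: B_{4}/(4)! × [f^{(3)}(25) − f^{(3)}(11)] = −1/720 × (-1.96608e-08 − (-6.15790e-06)) = -8.52533e-09.
Partial sum through k=2: 0.000266563.
k=3: B_{6}/(6)! × [f^{(5)}(25) − f^{(5)}(11)] = 1/30240 × (-1.76161e-09 − (-2.84994e-06)) = 9.41857e-11.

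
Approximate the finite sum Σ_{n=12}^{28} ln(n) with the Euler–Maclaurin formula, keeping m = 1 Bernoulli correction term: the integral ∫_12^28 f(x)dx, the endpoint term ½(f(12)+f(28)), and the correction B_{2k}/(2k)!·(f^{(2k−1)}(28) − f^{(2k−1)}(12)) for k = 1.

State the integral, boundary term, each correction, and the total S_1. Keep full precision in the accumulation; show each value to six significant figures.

∫_12^28 ln(x) dx evaluates to 47.4828.
½[f(12) + f(28)] = ½[2.48491 + 3.33220] = 2.90856.
Running total after boundary: 50.3914.
Correction k=1: B_{2}/2! · (f^{(1)}(28) − f^{(1)}(12)) = 1/12 · (0.0357143 − 0.0833333) = -0.00396825.

S_1 ≈ 50.3874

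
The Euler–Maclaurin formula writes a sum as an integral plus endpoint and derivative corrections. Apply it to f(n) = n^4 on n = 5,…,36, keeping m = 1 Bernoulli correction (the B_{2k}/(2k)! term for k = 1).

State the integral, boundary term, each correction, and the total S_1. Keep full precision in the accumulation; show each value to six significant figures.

∫_5^36 x^4 dx evaluates to 1.20926e+07.
Endpoint term: (f(5) + f(36))/2 = (625.000 + 1.67962e+06)/2 = 840120.
Integral + boundary = 1.29327e+07.
Correction k=1: B_{2}/2! · (f^{(1)}(36) − f^{(1)}(5)) = 1/12 · (186624 − 500.000) = 15510.3.

S_1 ≈ 1.29482e+07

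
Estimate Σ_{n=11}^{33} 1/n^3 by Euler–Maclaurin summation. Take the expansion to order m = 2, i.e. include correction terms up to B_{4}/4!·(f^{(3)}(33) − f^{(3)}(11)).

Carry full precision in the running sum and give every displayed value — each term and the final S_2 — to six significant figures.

Integral: ∫_11^33 1/x^3 dx = 0.00367309.
Endpoint term: (f(11) + f(33))/2 = (0.000751315 + 2.78265e-05)/2 = 0.000389571.
Integral + boundary = 0.00406267.
Order-1 term: 1/12 · (-2.52968e-06 − (-0.000204904)) = 1.68645e-05.
After k=1: 0.00407953.
Order-2 term: −1/720 · (-4.64588e-08 − (-3.38684e-05)) = -4.69750e-08.

S_2 ≈ 0.00407948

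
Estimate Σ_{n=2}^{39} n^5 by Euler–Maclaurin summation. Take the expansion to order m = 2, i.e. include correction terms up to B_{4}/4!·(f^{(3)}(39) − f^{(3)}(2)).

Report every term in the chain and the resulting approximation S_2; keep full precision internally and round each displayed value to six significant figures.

Integral: ∫_2^39 x^5 dx = 5.86457e+08.
Boundary: ½(f(2) + f(39)) = ½(32.0000 + 9.02242e+07) = 4.51121e+07.
Integral + boundary = 6.31569e+08.
Order-1 term: 1/12 · (1.15672e+07 − 80.0000) = 963927.
Running total after k=1: 6.32533e+08.
Order-2 term: −1/720 · (91260.0 − 240.000) = -126.417.

S_2 ≈ 6.32533e+08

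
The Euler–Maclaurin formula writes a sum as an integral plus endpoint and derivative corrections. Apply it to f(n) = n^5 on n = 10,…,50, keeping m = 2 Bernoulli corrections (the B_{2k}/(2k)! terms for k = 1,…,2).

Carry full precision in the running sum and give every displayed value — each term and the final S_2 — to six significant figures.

S_2 ≈ 2.76290e+09

The integral term ∫_10^50 x^5 dx = 2.60400e+09.
Boundary: ½(f(10) + f(50)) = ½(100000 + 3.12500e+08) = 1.56300e+08.
Running total after boundary: 2.76030e+09.
k=1: B_{2}/(2)! × [f^{(1)}(50) − f^{(1)}(10)] = 1/12 × (3.12500e+07 − 50000.0) = 2.60000e+06.
Running total after k=1: 2.76290e+09.
k=2: B_{4}/(4)! × [f^{(3)}(50) − f^{(3)}(10)] = −1/720 × (150000 − 6000.00) = -200.000.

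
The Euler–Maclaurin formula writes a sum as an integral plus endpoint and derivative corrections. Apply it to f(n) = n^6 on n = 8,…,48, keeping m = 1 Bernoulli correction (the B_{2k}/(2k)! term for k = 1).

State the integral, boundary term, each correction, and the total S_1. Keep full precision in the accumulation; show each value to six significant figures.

S_1 ≈ 9.01094e+10

∫_8^48 x^6 dx evaluates to 8.38666e+10.
½[f(8) + f(48)] = ½[262144 + 1.22306e+10] = 6.11543e+09.
So far: 8.99820e+10.
Order-1 term: 1/12 · (1.52882e+09 − 196608) = 1.27386e+08.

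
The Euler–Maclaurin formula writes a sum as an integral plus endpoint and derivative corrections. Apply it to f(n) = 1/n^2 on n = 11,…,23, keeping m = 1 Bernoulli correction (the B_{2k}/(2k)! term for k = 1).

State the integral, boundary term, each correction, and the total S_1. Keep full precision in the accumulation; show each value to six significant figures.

Integral: ∫_11^23 1/x^2 dx = 0.0474308.
Endpoint term: (f(11) + f(23))/2 = (0.00826446 + 0.00189036)/2 = 0.00507741.
So far: 0.0525082.
k=1: B_{2}/(2)! × [f^{(1)}(23) − f^{(1)}(11)] = 1/12 × (-0.000164379 − (-0.00150263)) = 0.000111521.

S_1 ≈ 0.0526198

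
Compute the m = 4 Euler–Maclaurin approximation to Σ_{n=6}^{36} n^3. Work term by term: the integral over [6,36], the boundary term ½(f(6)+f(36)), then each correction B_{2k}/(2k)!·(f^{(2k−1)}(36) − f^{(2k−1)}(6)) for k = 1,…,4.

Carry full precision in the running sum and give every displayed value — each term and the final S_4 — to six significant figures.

The integral term ∫_6^36 x^3 dx = 419580.
½[f(6) + f(36)] = ½[216.000 + 46656.0] = 23436.0.
Running total after boundary: 443016.
Correction k=1: B_{2}/2! · (f^{(1)}(36) − f^{(1)}(6)) = 1/12 · (3888.00 − 108.000) = 315.000.
After k=1: 443331.
Correction k=2: B_{4}/4! · (f^{(3)}(36) − f^{(3)}(6)) = −1/720 · (6.00000 − 6.00000) = 0.00000.
After k=2: 443331.
Correction k=3: B_{6}/6! · (f^{(5)}(36) − f^{(5)}(6)) = 1/30240 · (0.00000 − 0.00000) = 0.00000.
After k=3: 443331.
Correction k=4: B_{8}/8! · (f^{(7)}(36) − f^{(7)}(6)) = −1/1209600 · (0.00000 − 0.00000) = 0.00000.

S_4 ≈ 443331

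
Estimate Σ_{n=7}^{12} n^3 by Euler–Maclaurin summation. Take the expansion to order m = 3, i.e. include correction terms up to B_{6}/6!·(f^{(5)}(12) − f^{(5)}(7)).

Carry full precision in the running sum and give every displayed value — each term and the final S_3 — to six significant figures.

∫_7^12 x^3 dx evaluates to 4583.75.
Endpoint term: (f(7) + f(12))/2 = (343.000 + 1728.00)/2 = 1035.50.
Integral + boundary = 5619.25.
Order-1 term: 1/12 · (432.000 − 147.000) = 23.7500.
Partial sum through k=1: 5643.00.
Order-2 term: −1/720 · (6.00000 − 6.00000) = 0.00000.
Partial sum through k=2: 5643.00.
Order-3 term: 1/30240 · (0.00000 − 0.00000) = 0.00000.

S_3 ≈ 5643.00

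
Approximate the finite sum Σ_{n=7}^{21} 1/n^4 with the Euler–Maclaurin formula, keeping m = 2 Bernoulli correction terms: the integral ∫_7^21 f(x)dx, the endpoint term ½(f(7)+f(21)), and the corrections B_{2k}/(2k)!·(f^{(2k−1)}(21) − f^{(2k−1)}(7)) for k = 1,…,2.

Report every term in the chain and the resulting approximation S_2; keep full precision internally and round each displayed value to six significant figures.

Integral: ∫_7^21 1/x^4 dx = 0.000935824.
Boundary: ½(f(7) + f(21)) = ½(0.000416493 + 5.14189e-06) = 0.000210818.
Running total after boundary: 0.00114664.
Order-1 term: 1/12 · (-9.79408e-07 − (-0.000237996)) = 1.97514e-05.
After k=1: 0.00116639.
Order-2 term: −1/720 · (-6.66264e-08 − (-0.000145712)) = -2.02285e-07.

S_2 ≈ 0.00116619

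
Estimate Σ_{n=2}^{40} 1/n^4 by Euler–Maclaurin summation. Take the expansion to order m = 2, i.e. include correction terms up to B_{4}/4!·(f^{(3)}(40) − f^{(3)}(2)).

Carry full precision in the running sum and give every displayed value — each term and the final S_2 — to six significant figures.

Integral: ∫_2^40 1/x^4 dx = 0.0416615.
½[f(2) + f(40)] = ½[0.0625000 + 3.90625e-07] = 0.0312502.
Running total after boundary: 0.0729117.
Correction k=1: B_{2}/2! · (f^{(1)}(40) − f^{(1)}(2)) = 1/12 · (-3.90625e-08 − (-0.125000)) = 0.0104167.
Running total after k=1: 0.0833283.
Correction k=2: B_{4}/4! · (f^{(3)}(40) − f^{(3)}(2)) = −1/720 · (-7.32422e-10 − (-0.937500)) = -0.00130208.

S_2 ≈ 0.0820262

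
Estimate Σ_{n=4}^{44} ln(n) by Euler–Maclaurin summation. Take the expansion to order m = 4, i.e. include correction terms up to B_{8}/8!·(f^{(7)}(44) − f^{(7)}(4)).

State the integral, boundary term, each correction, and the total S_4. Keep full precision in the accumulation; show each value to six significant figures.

S_4 ≈ 123.526

The integral term ∫_4^44 ln(x) dx = 120.959.
½[f(4) + f(44)] = ½[1.38629 + 3.78419] = 2.58524.
Running total after boundary: 123.544.
k=1: B_{2}/(2)! × [f^{(1)}(44) − f^{(1)}(4)] = 1/12 × (0.0227273 − 0.250000) = -0.0189394.
Partial sum through k=1: 123.525.
k=2: B_{4}/(4)! × [f^{(3)}(44) − f^{(3)}(4)] = −1/720 × (2.34786e-05 − 0.0312500) = 4.33702e-05.
Partial sum through k=2: 123.526.
k=3: B_{6}/(6)! × [f^{(5)}(44) − f^{(5)}(4)] = 1/30240 × (1.45528e-07 − 0.0234375) = -7.75045e-07.
Partial sum through k=3: 123.526.
k=4: B_{8}/(8)! × [f^{(7)}(44) − f^{(7)}(4)] = −1/1209600 × (2.25509e-09 − 0.0439453) = 3.63304e-08.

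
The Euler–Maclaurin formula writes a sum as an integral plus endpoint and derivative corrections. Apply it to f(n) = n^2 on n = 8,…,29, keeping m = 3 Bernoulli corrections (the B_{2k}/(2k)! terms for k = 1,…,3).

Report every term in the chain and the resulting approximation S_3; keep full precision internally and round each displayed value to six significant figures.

S_3 ≈ 8415.00

The integral term ∫_8^29 x^2 dx = 7959.00.
Boundary: ½(f(8) + f(29)) = ½(64.0000 + 841.000) = 452.500.
Integral + boundary = 8411.50.
Order-1 term: 1/12 · (58.0000 − 16.0000) = 3.50000.
Running total after k=1: 8415.00.
Order-2 term: −1/720 · (0.00000 − 0.00000) = 0.00000.
Running total after k=2: 8415.00.
Order-3 term: 1/30240 · (0.00000 − 0.00000) = 0.00000.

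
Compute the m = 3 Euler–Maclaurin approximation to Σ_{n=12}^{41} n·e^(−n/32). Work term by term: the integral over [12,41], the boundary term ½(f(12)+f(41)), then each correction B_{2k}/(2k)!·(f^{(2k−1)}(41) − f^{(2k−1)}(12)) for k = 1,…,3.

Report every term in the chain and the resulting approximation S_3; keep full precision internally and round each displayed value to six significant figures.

S_3 ≈ 328.794

∫_12^41 x·e^(−x/32) dx evaluates to 319.020.
½[f(12) + f(41)] = ½[8.24747 + 11.3853] = 9.81638.
Integral + boundary = 328.836.
Correction k=1: B_{2}/2! · (f^{(1)}(41) − f^{(1)}(12)) = 1/12 · (-0.0781003 − 0.429556) = -0.0423047.
Partial sum through k=1: 328.794.
Correction k=2: B_{4}/4! · (f^{(3)}(41) − f^{(3)}(12)) = −1/720 · (0.000466093 − 0.00176185) = 1.79966e-06.
Partial sum through k=2: 328.794.
Correction k=3: B_{6}/6! · (f^{(5)}(41) − f^{(5)}(12)) = 1/30240 · (9.84821e-07 − 3.03146e-06) = -6.76798e-11.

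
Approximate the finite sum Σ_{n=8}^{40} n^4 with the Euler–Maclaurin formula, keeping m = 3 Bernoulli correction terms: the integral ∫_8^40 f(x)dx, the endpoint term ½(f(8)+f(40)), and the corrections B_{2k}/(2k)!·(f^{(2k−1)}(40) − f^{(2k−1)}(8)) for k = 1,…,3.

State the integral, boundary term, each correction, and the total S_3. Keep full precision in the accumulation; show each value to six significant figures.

∫_8^40 x^4 dx evaluates to 2.04734e+07.
Boundary: ½(f(8) + f(40)) = ½(4096.00 + 2.56000e+06) = 1.28205e+06.
Integral + boundary = 2.17555e+07.
k=1: B_{2}/(2)! × [f^{(1)}(40) − f^{(1)}(8)] = 1/12 × (256000 − 2048.00) = 21162.7.
Running total after k=1: 2.17767e+07.
k=2: B_{4}/(4)! × [f^{(3)}(40) − f^{(3)}(8)] = −1/720 × (960.000 − 192.000) = -1.06667.
Running total after k=2: 2.17767e+07.
k=3: B_{6}/(6)! × [f^{(5)}(40) − f^{(5)}(8)] = 1/30240 × (0.00000 − 0.00000) = 0.00000.

S_3 ≈ 2.17767e+07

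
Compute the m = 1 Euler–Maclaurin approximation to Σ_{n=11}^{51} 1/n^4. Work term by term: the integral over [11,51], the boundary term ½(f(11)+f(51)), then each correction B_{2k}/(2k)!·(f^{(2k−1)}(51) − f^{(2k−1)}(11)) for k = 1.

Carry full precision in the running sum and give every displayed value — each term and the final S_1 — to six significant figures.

S_1 ≈ 0.000284219

The integral term ∫_11^51 1/x^4 dx = 0.000247925.
Boundary: ½(f(11) + f(51)) = ½(6.83013e-05 + 1.47815e-07) = 3.42246e-05.
Running total after boundary: 0.000282150.
Order-1 term: 1/12 · (-1.15934e-08 − (-2.48369e-05)) = 2.06877e-06.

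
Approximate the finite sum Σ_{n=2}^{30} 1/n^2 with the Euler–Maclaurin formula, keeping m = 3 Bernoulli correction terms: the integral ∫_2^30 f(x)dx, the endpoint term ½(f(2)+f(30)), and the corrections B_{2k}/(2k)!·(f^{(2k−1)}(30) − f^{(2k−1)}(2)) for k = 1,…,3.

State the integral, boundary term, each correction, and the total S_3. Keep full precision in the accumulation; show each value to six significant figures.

Integral: ∫_2^30 1/x^2 dx = 0.466667.
Endpoint term: (f(2) + f(30))/2 = (0.250000 + 0.00111111)/2 = 0.125556.
Running total after boundary: 0.592222.
k=1: B_{2}/(2)! × [f^{(1)}(30) − f^{(1)}(2)] = 1/12 × (-7.40741e-05 − (-0.250000)) = 0.0208272.
After k=1: 0.613049.
k=2: B_{4}/(4)! × [f^{(3)}(30) − f^{(3)}(2)] = −1/720 × (-9.87654e-07 − (-0.750000)) = -0.00104167.
After k=2: 0.612008.
k=3: B_{6}/(6)! × [f^{(5)}(30) − f^{(5)}(2)] = 1/30240 × (-3.29218e-08 − (-5.62500)) = 0.000186012.

S_3 ≈ 0.612194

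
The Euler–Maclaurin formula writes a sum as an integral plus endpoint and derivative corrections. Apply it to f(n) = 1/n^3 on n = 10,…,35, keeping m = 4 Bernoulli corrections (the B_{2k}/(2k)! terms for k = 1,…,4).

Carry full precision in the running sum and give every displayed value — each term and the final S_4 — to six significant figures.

Integral: ∫_10^35 1/x^3 dx = 0.00459184.
Endpoint term: (f(10) + f(35))/2 = (0.00100000 + 2.33236e-05)/2 = 0.000511662.
Running total after boundary: 0.00510350.
Correction k=1: B_{2}/2! · (f^{(1)}(35) − f^{(1)}(10)) = 1/12 · (-1.99917e-06 − (-0.000300000)) = 2.48334e-05.
Running total after k=1: 0.00512833.
Correction k=2: B_{4}/4! · (f^{(3)}(35) − f^{(3)}(10)) = −1/720 · (-3.26395e-08 − (-6.00000e-05)) = -8.32880e-08.
Running total after k=2: 0.00512825.
Correction k=3: B_{6}/6! · (f^{(5)}(35) − f^{(5)}(10)) = 1/30240 · (-1.11907e-09 − (-2.52000e-05)) = 8.33296e-10.
Running total after k=3: 0.00512825.
Correction k=4: B_{8}/8! · (f^{(7)}(35) − f^{(7)}(10)) = −1/1209600 · (-6.57737e-11 − (-1.81440e-05)) = -1.49999e-11.

S_4 ≈ 0.00512825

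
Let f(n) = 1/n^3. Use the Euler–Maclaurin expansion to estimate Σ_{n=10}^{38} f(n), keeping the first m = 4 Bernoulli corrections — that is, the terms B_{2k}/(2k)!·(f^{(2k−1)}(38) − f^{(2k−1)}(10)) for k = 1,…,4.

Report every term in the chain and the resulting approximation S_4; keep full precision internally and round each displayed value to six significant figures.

S_4 ≈ 0.00518765

The integral term ∫_10^38 1/x^3 dx = 0.00465374.
½[f(10) + f(38)] = ½[0.00100000 + 1.82242e-05] = 0.000509112.
So far: 0.00516285.
Order-1 term: 1/12 · (-1.43876e-06 − (-0.000300000)) = 2.48801e-05.
Running total after k=1: 0.00518773.
Order-2 term: −1/720 · (-1.99274e-08 − (-6.00000e-05)) = -8.33057e-08.
Running total after k=2: 0.00518765.
Order-3 term: 1/30240 · (-5.79605e-10 − (-2.52000e-05)) = 8.33314e-10.
Running total after k=3: 0.00518765.
Order-4 term: −1/1209600 · (-2.88999e-11 − (-1.81440e-05)) = -1.50000e-11.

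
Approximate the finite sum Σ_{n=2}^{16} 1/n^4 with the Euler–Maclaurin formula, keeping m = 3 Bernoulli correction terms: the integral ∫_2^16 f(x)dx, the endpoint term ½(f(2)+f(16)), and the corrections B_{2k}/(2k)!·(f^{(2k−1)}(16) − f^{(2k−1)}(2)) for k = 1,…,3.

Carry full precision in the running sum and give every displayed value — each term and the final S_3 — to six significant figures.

The integral term ∫_2^16 1/x^4 dx = 0.0415853.
Boundary: ½(f(2) + f(16)) = ½(0.0625000 + 1.52588e-05) = 0.0312576.
Integral + boundary = 0.0728429.
k=1: B_{2}/(2)! × [f^{(1)}(16) − f^{(1)}(2)] = 1/12 × (-3.81470e-06 − (-0.125000)) = 0.0104163.
Running total after k=1: 0.0832593.
k=2: B_{4}/(4)! × [f^{(3)}(16) − f^{(3)}(2)] = −1/720 × (-4.47035e-07 − (-0.937500)) = -0.00130208.
Running total after k=2: 0.0819572.
k=3: B_{6}/(6)! × [f^{(5)}(16) − f^{(5)}(2)] = 1/30240 × (-9.77889e-08 − (-13.1250)) = 0.000434028.

S_3 ≈ 0.0823912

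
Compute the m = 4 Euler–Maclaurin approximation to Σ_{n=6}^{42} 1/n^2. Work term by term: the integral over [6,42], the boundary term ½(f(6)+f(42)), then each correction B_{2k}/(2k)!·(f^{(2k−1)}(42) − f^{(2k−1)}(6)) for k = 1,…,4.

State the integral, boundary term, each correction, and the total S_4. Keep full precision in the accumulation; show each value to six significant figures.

Integral: ∫_6^42 1/x^2 dx = 0.142857.
Boundary: ½(f(6) + f(42)) = ½(0.0277778 + 0.000566893) = 0.0141723.
Integral + boundary = 0.157029.
Order-1 term: 1/12 · (-2.69949e-05 − (-0.00925926)) = 0.000769355.
Partial sum through k=1: 0.157799.
Order-2 term: −1/720 · (-1.83639e-07 − (-0.00308642)) = -4.28644e-06.
Partial sum through k=2: 0.157795.
Order-3 term: 1/30240 · (-3.12311e-09 − (-0.00257202)) = 8.50534e-08.
Partial sum through k=3: 0.157795.
Order-4 term: −1/1209600 · (-9.91464e-11 − (-0.00400091)) = -3.30763e-09.

S_4 ≈ 0.157795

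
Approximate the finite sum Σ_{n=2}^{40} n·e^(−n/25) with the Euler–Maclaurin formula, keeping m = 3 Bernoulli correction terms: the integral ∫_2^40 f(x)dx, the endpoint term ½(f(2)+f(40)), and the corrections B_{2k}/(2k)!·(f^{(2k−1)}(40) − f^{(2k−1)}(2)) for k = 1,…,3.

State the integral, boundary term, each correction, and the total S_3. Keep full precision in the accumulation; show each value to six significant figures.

∫_2^40 x·e^(−x/25) dx evaluates to 295.022.
½[f(2) + f(40)] = ½[1.84623 + 8.07586] = 4.96105.
Running total after boundary: 299.983.
Correction k=1: B_{2}/2! · (f^{(1)}(40) − f^{(1)}(2)) = 1/12 · (-0.121138 − 0.849267) = -0.0808671.
After k=1: 299.902.
Correction k=2: B_{4}/4! · (f^{(3)}(40) − f^{(3)}(2)) = −1/720 · (0.000452248 − 0.00431280) = 5.36188e-06.
After k=2: 299.902.
Correction k=3: B_{6}/6! · (f^{(5)}(40) − f^{(5)}(2)) = 1/30240 · (1.75731e-06 − 1.16268e-05) = -3.26373e-10.

S_3 ≈ 299.902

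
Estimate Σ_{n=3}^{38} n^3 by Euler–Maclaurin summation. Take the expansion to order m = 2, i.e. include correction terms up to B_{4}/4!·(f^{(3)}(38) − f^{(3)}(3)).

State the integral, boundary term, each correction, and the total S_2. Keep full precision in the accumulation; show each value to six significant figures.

The integral term ∫_3^38 x^3 dx = 521264.
½[f(3) + f(38)] = ½[27.0000 + 54872.0] = 27449.5.
So far: 548713.
k=1: B_{2}/(2)! × [f^{(1)}(38) − f^{(1)}(3)] = 1/12 × (4332.00 − 27.0000) = 358.750.
After k=1: 549072.
k=2: B_{4}/(4)! × [f^{(3)}(38) − f^{(3)}(3)] = −1/720 × (6.00000 − 6.00000) = 0.00000.

S_2 ≈ 549072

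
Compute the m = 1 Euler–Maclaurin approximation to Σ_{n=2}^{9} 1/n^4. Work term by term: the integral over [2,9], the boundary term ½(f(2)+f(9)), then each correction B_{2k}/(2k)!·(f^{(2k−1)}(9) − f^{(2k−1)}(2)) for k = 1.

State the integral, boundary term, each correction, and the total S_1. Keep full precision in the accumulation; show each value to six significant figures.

Integral: ∫_2^9 1/x^4 dx = 0.0412094.
Boundary: ½(f(2) + f(9)) = ½(0.0625000 + 0.000152416) = 0.0313262.
Running total after boundary: 0.0725356.
Correction k=1: B_{2}/2! · (f^{(1)}(9) − f^{(1)}(2)) = 1/12 · (-6.77404e-05 − (-0.125000)) = 0.0104110.

S_1 ≈ 0.0829466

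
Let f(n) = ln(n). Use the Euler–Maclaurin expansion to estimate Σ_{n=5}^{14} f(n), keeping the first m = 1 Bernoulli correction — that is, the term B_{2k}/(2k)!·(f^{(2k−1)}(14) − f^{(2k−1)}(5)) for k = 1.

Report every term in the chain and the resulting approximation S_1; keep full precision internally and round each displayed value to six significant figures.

S_1 ≈ 22.0131

The integral term ∫_5^14 ln(x) dx = 19.8996.
Boundary: ½(f(5) + f(14)) = ½(1.60944 + 2.63906) = 2.12425.
Running total after boundary: 22.0239.
k=1: B_{2}/(2)! × [f^{(1)}(14) − f^{(1)}(5)] = 1/12 × (0.0714286 − 0.200000) = -0.0107143.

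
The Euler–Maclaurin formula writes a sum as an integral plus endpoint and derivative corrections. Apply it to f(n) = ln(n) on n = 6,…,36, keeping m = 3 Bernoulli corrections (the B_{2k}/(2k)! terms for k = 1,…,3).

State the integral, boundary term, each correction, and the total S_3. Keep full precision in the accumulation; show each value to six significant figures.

∫_6^36 ln(x) dx evaluates to 88.2561.
½[f(6) + f(36)] = ½[1.79176 + 3.58352] = 2.68764.
So far: 90.9438.
k=1: B_{2}/(2)! × [f^{(1)}(36) − f^{(1)}(6)] = 1/12 × (0.0277778 − 0.166667) = -0.0115741.
After k=1: 90.9322.
k=2: B_{4}/(4)! × [f^{(3)}(36) − f^{(3)}(6)] = −1/720 × (4.28669e-05 − 0.00925926) = 1.28005e-05.
After k=2: 90.9322.
k=3: B_{6}/(6)! × [f^{(5)}(36) − f^{(5)}(6)] = 1/30240 × (3.96916e-07 − 0.00308642) = -1.02051e-07.

S_3 ≈ 90.9322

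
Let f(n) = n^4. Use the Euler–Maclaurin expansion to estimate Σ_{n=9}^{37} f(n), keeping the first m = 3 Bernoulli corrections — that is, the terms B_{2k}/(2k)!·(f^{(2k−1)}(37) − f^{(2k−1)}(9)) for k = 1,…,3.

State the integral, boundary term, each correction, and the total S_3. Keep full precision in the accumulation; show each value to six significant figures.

S_3 ≈ 1.48140e+07

Integral: ∫_9^37 x^4 dx = 1.38570e+07.
Endpoint term: (f(9) + f(37))/2 = (6561.00 + 1.87416e+06)/2 = 940361.
So far: 1.47973e+07.
Correction k=1: B_{2}/2! · (f^{(1)}(37) − f^{(1)}(9)) = 1/12 · (202612 − 2916.00) = 16641.3.
Running total after k=1: 1.48140e+07.
Correction k=2: B_{4}/4! · (f^{(3)}(37) − f^{(3)}(9)) = −1/720 · (888.000 − 216.000) = -0.933333.
Running total after k=2: 1.48140e+07.
Correction k=3: B_{6}/6! · (f^{(5)}(37) − f^{(5)}(9)) = 1/30240 · (0.00000 − 0.00000) = 0.00000.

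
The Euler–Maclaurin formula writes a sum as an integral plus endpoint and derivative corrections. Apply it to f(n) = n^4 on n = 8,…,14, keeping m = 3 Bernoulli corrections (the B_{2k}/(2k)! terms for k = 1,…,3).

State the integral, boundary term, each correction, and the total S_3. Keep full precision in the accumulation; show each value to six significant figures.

S_3 ≈ 123011

∫_8^14 x^4 dx evaluates to 101011.
½[f(8) + f(14)] = ½[4096.00 + 38416.0] = 21256.0.
Running total after boundary: 122267.
k=1: B_{2}/(2)! × [f^{(1)}(14) − f^{(1)}(8)] = 1/12 × (10976.0 − 2048.00) = 744.000.
Partial sum through k=1: 123011.
k=2: B_{4}/(4)! × [f^{(3)}(14) − f^{(3)}(8)] = −1/720 × (336.000 − 192.000) = -0.200000.
Partial sum through k=2: 123011.
k=3: B_{6}/(6)! × [f^{(5)}(14) − f^{(5)}(8)] = 1/30240 × (0.00000 − 0.00000) = 0.00000.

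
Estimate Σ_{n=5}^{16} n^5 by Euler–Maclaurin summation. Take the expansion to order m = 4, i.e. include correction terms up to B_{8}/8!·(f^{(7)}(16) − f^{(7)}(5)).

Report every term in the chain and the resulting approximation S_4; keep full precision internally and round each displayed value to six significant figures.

S_4 ≈ 3.34648e+06

∫_5^16 x^5 dx evaluates to 2.79360e+06.
Boundary: ½(f(5) + f(16)) = ½(3125.00 + 1.04858e+06) = 525850.
Integral + boundary = 3.31945e+06.
Correction k=1: B_{2}/2! · (f^{(1)}(16) − f^{(1)}(5)) = 1/12 · (327680 − 3125.00) = 27046.2.
After k=1: 3.34650e+06.
Correction k=2: B_{4}/4! · (f^{(3)}(16) − f^{(3)}(5)) = −1/720 · (15360.0 − 1500.00) = -19.2500.
After k=2: 3.34648e+06.
Correction k=3: B_{6}/6! · (f^{(5)}(16) − f^{(5)}(5)) = 1/30240 · (120.000 − 120.000) = 0.00000.
After k=3: 3.34648e+06.
Correction k=4: B_{8}/8! · (f^{(7)}(16) − f^{(7)}(5)) = −1/1209600 · (0.00000 − 0.00000) = 0.00000.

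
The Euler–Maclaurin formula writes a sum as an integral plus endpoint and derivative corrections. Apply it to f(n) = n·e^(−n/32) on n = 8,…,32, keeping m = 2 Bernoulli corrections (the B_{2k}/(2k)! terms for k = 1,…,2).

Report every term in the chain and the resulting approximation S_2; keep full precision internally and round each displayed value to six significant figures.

S_2 ≈ 252.401

Integral: ∫_8^32 x·e^(−x/32) dx = 243.448.
Boundary: ½(f(8) + f(32)) = ½(6.23041 + 11.7721) = 9.00127.
So far: 252.449.
Order-1 term: 1/12 · (0.00000 − 0.584101) = -0.0486750.
Running total after k=1: 252.401.
Order-2 term: −1/720 · (0.000718515 − 0.00209151) = 1.90693e-06.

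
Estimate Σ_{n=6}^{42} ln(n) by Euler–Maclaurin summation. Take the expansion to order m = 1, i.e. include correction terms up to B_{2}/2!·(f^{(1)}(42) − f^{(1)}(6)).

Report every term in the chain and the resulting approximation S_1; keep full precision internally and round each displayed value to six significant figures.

∫_6^42 ln(x) dx evaluates to 110.232.
Boundary: ½(f(6) + f(42)) = ½(1.79176 + 3.73767) = 2.76471.
Integral + boundary = 112.996.
Correction k=1: B_{2}/2! · (f^{(1)}(42) − f^{(1)}(6)) = 1/12 · (0.0238095 − 0.166667) = -0.0119048.

S_1 ≈ 112.984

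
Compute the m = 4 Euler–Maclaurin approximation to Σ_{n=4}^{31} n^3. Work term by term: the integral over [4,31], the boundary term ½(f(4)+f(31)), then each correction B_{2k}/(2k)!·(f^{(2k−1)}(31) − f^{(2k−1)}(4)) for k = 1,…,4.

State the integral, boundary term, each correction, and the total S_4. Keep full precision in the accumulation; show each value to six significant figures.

∫_4^31 x^3 dx evaluates to 230816.
Endpoint term: (f(4) + f(31))/2 = (64.0000 + 29791.0)/2 = 14927.5.
Running total after boundary: 245744.
Correction k=1: B_{2}/2! · (f^{(1)}(31) − f^{(1)}(4)) = 1/12 · (2883.00 − 48.0000) = 236.250.
Partial sum through k=1: 245980.
Correction k=2: B_{4}/4! · (f^{(3)}(31) − f^{(3)}(4)) = −1/720 · (6.00000 − 6.00000) = 0.00000.
Partial sum through k=2: 245980.
Correction k=3: B_{6}/6! · (f^{(5)}(31) − f^{(5)}(4)) = 1/30240 · (0.00000 − 0.00000) = 0.00000.
Partial sum through k=3: 245980.
Correction k=4: B_{8}/8! · (f^{(7)}(31) − f^{(7)}(4)) = −1/1209600 · (0.00000 − 0.00000) = 0.00000.

S_4 ≈ 245980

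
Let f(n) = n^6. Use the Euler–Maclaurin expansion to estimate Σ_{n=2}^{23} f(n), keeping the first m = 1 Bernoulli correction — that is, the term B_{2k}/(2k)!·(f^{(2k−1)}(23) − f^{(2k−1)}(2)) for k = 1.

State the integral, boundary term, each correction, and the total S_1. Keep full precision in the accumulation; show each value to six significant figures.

The integral term ∫_2^23 x^6 dx = 4.86404e+08.
Endpoint term: (f(2) + f(23))/2 = (64.0000 + 1.48036e+08)/2 = 7.40180e+07.
So far: 5.60422e+08.
Correction k=1: B_{2}/2! · (f^{(1)}(23) − f^{(1)}(2)) = 1/12 · (3.86181e+07 − 192.000) = 3.21816e+06.

S_1 ≈ 5.63640e+08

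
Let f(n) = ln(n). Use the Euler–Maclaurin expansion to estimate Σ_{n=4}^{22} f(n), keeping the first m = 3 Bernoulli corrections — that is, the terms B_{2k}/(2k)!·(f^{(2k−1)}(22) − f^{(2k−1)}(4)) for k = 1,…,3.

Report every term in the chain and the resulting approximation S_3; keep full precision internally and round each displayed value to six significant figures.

S_3 ≈ 46.6794

The integral term ∫_4^22 ln(x) dx = 44.4578.
Boundary: ½(f(4) + f(22)) = ½(1.38629 + 3.09104) = 2.23867.
Integral + boundary = 46.6964.
Correction k=1: B_{2}/2! · (f^{(1)}(22) − f^{(1)}(4)) = 1/12 · (0.0454545 − 0.250000) = -0.0170455.
Running total after k=1: 46.6794.
Correction k=2: B_{4}/4! · (f^{(3)}(22) − f^{(3)}(4)) = −1/720 · (0.000187829 − 0.0312500) = 4.31419e-05.
Running total after k=2: 46.6794.
Correction k=3: B_{6}/6! · (f^{(5)}(22) − f^{(5)}(4)) = 1/30240 · (4.65691e-06 − 0.0234375) = -7.74896e-07.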